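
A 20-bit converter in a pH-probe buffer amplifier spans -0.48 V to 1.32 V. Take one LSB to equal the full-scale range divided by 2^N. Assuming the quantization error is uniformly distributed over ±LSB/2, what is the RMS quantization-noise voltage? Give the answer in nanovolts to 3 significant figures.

496 nV

Full-scale range = 1.32 V − (-0.48 V) = 1.8 V.
LSB = 1.8 V / 2^20 = 1.7166 µV.
For a uniform distribution on [−LSB/2, +LSB/2], V_rms = LSB/√12 = 1.7166 µV/3.4641 = 496 nV.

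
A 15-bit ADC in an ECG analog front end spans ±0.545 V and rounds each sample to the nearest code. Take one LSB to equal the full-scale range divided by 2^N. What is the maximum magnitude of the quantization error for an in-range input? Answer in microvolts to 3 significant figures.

Full-scale range = 0.545 V − (-0.545 V) = 1.09 V.
One LSB is 1.09 V / 32768 = 33.264 µV.
|e|_max = LSB/2 = 16.6 µV.

16.6 µV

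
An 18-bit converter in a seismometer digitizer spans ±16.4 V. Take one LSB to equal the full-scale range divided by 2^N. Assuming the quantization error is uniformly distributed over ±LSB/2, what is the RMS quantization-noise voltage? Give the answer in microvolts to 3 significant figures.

36.1 µV

The full-scale span is 16.4 − (-16.4) = 32.8 V.
Step size = 32.8/262144 V = 125.12 µV.
V_rms = LSB/√12 = 125.12 µV / √12 = 36.1 µV.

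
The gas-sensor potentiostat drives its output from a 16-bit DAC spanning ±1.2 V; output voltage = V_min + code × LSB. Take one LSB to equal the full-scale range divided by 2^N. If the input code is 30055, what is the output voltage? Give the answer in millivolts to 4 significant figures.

Range = 1.2 − (-1.2) = 2.4 V. LSB = 2.4 V / 2^16.
Output = V_min + (30055/65536) × range = -1.2 + 0.458603 × 2.4 V
      = -1.2 V + 1.10065 V = -0.0993530 V.

-99.35 mV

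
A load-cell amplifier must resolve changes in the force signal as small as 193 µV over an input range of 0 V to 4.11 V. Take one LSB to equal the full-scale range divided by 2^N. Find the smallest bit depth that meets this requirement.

Span = 4.11 V.
4.11 V / 193 µV = 21300. Since 2^14 = 16384 and 2^15 = 32768, N = 15.

15 bits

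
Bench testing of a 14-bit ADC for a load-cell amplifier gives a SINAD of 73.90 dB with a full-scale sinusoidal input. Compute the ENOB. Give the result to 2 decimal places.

Inverting SNR = 6.02 N + 1.76: N_eff = (73.90 − 1.76)/6.02 = 11.9834.

11.98 bits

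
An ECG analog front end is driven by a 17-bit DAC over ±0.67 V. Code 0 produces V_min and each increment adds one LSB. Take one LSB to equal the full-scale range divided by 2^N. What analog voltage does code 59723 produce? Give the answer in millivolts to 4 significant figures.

-59.43 mV

Full-scale range = 0.67 V − (-0.67 V) = 1.34 V. LSB = 1.34 V / 2^17.
V_out = -0.67 + 59723 × (1.34/131072) V
      = -0.67 + 0.610571 = -0.0594286 V.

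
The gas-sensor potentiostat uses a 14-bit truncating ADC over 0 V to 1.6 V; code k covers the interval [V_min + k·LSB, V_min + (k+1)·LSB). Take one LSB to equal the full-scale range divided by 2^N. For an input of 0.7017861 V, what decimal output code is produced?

Range is 1.6 V. LSB = 1.6 V / 2^14 ≈ 97.66 µV.
code = ⌊(V_in − V_min)/LSB⌋ = ⌊(V_in − V_min) × 2^14 / range⌋
     = ⌊(0.7017861 − (0)) × 16384 / 1.6⌋ = ⌊0.7017861 × 16384/1.6⌋
     = ⌊7186.290⌋ = 7186.

7186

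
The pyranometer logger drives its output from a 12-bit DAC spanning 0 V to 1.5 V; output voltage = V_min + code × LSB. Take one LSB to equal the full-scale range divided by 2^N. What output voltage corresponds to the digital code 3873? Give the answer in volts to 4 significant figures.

1.418 V

V_FS = 1.5 V. LSB = 1.5 V / 2^12.
V_out = V_min + code × LSB = 0 V + 3873 × 1.5 V / 4096
      = 0 V + 1.41833 V = 1.41833 V.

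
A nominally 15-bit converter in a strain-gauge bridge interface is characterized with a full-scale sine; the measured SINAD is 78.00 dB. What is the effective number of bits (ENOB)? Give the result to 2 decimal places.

ENOB = (SINAD − 1.76) / 6.02 = (78.00 − 1.76) / 6.02 = 76.24 / 6.02 = 12.6645.

12.66 bits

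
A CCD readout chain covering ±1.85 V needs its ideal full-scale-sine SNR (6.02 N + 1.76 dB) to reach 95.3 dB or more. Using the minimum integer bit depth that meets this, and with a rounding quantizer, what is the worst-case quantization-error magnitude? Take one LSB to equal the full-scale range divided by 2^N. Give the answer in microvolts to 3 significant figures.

Full-scale range = 1.85 V − (-1.85 V) = 3.7 V.
6.02 N + 1.76 ≥ 95.3 gives N ≥ 15.538, so the minimum integer is 16.
LSB = 3.7 V / 2^16 = 56.458 µV.
Max error for round-to-nearest is LSB/2 = 28.2 µV.

28.2 µV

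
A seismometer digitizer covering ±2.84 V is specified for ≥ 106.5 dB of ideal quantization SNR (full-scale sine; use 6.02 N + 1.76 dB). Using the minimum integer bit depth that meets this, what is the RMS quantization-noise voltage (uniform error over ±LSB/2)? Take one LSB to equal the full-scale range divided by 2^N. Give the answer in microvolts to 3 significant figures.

6.25 µV

Full-scale range = 2.84 V − (-2.84 V) = 5.68 V.
Required N = ⌈(106.5 − 1.76)/6.02⌉ = ⌈17.399⌉ = 18.
LSB = 5.68 V ÷ 2^18 = 5.68/262144 V = 21.667 µV.
σ_q = LSB/√12 = 21.667 µV/3.4641 = 6.25 µV.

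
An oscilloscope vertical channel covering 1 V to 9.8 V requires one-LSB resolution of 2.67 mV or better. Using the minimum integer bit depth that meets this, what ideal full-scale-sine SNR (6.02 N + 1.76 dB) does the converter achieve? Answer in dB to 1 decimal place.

Full-scale range = 9.8 V − (1 V) = 8.8 V.
Need 2^N ≥ 8.8 V / 2.67 mV = 3296 → N_min = 12.
6.02(12) + 1.76 = 74.00 dB.

74.0 dB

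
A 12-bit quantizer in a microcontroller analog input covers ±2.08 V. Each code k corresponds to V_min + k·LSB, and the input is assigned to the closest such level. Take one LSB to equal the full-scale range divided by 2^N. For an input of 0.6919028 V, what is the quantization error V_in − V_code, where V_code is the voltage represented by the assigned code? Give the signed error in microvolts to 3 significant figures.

+262 µV

Range = 2.08 − (-2.08) = 4.16 V. LSB = 4.16 V / 2^12 ≈ 1.016 mV.
(0.6919028 − (-2.08)) / LSB = 2.7719028 × 4096/4.16 = 2729.2581. Nearest integer: k = 2729.
V_code = V_min + k × range/2^12 = -2.08 + 2729 × 4.16/4096 = 0.6916406250 V.
e = 0.6919028 − (0.6916406250) = +262 µV.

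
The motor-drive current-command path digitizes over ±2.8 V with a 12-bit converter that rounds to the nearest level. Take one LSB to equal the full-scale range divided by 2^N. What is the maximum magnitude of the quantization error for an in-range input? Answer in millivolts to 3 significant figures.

The full-scale span is 2.8 − (-2.8) = 5.6 V.
LSB = 5.6 V / 2^12 = 1.3672 mV.
|e|_max = LSB/2 = 0.684 mV.

0.684 mV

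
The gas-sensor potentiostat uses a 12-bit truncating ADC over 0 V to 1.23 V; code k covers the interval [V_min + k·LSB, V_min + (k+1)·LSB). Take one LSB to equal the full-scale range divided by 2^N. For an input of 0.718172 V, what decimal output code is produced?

2391

Span = 1.23 V. LSB = 1.23 V / 2^12 ≈ 300.3 µV.
code = ⌊(V_in − V_min)/LSB⌋ = ⌊(V_in − V_min) × 2^12 / range⌋
     = ⌊(0.718172 − (0)) × 4096 / 1.23⌋ = ⌊0.718172 × 4096/1.23⌋
     = ⌊2391.571⌋ = 2391.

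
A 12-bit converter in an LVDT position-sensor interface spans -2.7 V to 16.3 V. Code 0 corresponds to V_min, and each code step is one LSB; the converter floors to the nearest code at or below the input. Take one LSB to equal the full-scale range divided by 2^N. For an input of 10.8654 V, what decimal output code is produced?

Span: 16.3 V − (-2.7 V) = 19 V. LSB = 19 V / 2^12 ≈ 4.639 mV.
(V_in − V_min) × 2^12/range = (10.8654 − (-2.7)) × 4096/19 = 2924.415.
Floor → code = 2924.

2924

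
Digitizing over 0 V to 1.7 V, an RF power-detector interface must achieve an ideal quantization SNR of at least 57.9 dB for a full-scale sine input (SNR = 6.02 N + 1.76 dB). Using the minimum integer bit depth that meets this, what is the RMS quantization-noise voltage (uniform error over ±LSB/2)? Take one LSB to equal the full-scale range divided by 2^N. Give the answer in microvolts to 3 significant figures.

479 µV

Range is 1.7 V.
Solving 6.02 N ≥ 57.9 − 1.76: N ≥ 9.326. Round up → N = 10.
LSB = 1.7 V ÷ 2^10 = 1.7/1024 V = 1.6602 mV.
V_rms = LSB/√12 = 479 µV.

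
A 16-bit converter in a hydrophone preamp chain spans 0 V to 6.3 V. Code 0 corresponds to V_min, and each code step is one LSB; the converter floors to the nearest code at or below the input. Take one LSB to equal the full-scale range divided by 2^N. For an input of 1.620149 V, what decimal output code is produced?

V_FS = 6.3 V. LSB = 6.3 V / 2^16 ≈ 96.13 µV.
code = ⌊(V_in − V_min)/LSB⌋ = ⌊(V_in − V_min) × 2^16 / range⌋
     = ⌊(1.620149 − (0)) × 65536 / 6.3⌋ = ⌊1.620149 × 65536/6.3⌋
     = ⌊16853.664⌋ = 16853.

16853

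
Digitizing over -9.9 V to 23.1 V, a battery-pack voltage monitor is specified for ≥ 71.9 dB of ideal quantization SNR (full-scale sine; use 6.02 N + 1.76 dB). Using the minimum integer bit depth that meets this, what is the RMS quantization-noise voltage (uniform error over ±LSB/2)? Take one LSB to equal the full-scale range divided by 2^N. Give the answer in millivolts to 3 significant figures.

Full-scale range = 23.1 V − (-9.9 V) = 33 V.
Solving 6.02 N ≥ 71.9 − 1.76: N ≥ 11.651. Round up → N = 12.
LSB = 33 V ÷ 2^12 = 33/4096 V = 8.0566 mV.
RMS noise = LSB/√12 = 2.33 mV.

2.33 mV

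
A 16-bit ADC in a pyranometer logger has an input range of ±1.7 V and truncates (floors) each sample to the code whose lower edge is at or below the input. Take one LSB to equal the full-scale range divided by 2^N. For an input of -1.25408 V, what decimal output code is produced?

8595

The full-scale span is 1.7 − (-1.7) = 3.4 V. LSB = 3.4 V / 2^16 ≈ 51.88 µV.
V_in − V_min = -1.25408 − (-1.7) = 0.44592 V.
Divide by LSB: 0.44592 × 65536/3.4 = 8595.2392.
Truncating gives code 8595.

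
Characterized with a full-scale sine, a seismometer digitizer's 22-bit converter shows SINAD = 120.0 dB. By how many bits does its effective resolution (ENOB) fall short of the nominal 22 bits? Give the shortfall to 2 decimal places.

Effective bits = (120.0 − 1.76)/6.02 = 19.6412.
22 − 19.6412 = 2.36 bits below nominal.

2.36 bits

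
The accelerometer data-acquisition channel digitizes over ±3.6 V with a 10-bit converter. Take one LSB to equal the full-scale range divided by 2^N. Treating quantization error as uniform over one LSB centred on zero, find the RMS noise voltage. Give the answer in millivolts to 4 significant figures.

2.030 mV

Full-scale range = 3.6 V − (-3.6 V) = 7.2 V.
LSB = 7.2 V / 2^10 = 7.03125 mV.
σ_q = LSB/√12 = 7.03125 mV/3.4641 = 2.030 mV.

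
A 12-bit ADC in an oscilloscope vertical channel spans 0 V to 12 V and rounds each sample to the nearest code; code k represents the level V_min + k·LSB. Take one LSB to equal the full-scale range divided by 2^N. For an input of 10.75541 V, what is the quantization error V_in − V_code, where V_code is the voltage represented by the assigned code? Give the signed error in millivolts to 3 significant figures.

+0.527 mV

Span = 12 V. LSB = 12 V / 2^12 ≈ 2.930 mV.
(10.75541 − (0)) / LSB = 10.75541 × 4096/12 = 3671.1799. Nearest integer: k = 3671.
Reconstructed level: 0 + 3671 × 12/4096 V = 10.75488281 V.
e = 10.75541 − (10.75488281) = +0.527 mV.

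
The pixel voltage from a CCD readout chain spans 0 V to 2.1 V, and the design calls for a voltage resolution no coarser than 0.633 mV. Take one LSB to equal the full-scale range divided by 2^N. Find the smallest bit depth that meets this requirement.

12 bits

Range is 2.1 V.
Required number of levels: 2.1/0.633 mV = 3317.5; smallest N with 2^N ≥ that is 12.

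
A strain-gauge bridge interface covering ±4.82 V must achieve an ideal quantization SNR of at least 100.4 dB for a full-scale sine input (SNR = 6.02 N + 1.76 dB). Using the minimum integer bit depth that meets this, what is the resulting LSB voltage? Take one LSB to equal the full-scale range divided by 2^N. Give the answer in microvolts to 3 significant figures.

73.5 µV

Full-scale range = 4.82 V − (-4.82 V) = 9.64 V.
6.02 N + 1.76 ≥ 100.4 gives N ≥ 16.385, so the minimum integer is 17.
LSB = 9.64 V ÷ 2^17 = 9.64/131072 V = 73.5 µV.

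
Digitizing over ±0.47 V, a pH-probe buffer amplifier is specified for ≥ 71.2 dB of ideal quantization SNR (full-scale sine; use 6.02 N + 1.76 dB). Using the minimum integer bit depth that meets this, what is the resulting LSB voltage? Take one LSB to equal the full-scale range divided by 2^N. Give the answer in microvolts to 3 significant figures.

Range = 0.47 − (-0.47) = 0.94 V.
N ≥ (71.2 − 1.76)/6.02 = 11.535 → N_min = 12.
One LSB is 0.94 V / 4096 = 229 µV.

229 µV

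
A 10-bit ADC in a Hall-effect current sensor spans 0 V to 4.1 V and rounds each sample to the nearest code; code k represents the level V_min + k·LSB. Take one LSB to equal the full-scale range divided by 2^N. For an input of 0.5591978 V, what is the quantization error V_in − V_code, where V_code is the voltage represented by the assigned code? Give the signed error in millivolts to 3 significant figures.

−1.35 mV

Full-scale range = 4.1 V. LSB = 4.1 V / 2^10 ≈ 4.004 mV.
(0.5591978 − (0)) / LSB = 0.5591978 × 1024/4.1 = 139.6631. Nearest integer: k = 140.
V_code = 0 + (140/1024) × 4.1 = 0.5605468750 V.
Error = V_in − V_code = 0.5591978 − (0.5605468750) = −1.35 mV.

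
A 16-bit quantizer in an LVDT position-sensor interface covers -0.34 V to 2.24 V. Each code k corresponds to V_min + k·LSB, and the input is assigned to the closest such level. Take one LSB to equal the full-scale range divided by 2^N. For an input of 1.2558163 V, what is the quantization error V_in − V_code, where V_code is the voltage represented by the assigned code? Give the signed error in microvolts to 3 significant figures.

+8.19 µV

The full-scale span is 2.24 − (-0.34) = 2.58 V. LSB = 2.58 V / 2^16 ≈ 39.37 µV.
(V_in − V_min)/LSB = (1.2558163 − (-0.34)) × 65536/2.58 = 40536.2082 → nearest code k = 40536.
V_code = V_min + k × range/2^16 = -0.34 + 40536 × 2.58/65536 = 1.2558081055 V.
Error = V_in − V_code = 1.2558163 − (1.2558081055) = +8.19 µV.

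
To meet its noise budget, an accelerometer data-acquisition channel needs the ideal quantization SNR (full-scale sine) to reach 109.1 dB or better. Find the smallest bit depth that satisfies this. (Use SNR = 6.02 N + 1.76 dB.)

6.02 N + 1.76 ≥ 109.1 gives N ≥ 17.831, so the minimum integer is 18.

18 bits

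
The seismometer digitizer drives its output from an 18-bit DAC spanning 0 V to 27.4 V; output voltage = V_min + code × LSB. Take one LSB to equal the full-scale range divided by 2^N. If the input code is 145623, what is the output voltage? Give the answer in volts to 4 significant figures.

15.22 V

Span = 27.4 V. LSB = 27.4 V / 2^18.
Output = V_min + (145623/262144) × range = 0 + 0.555508 × 27.4 V
      = 0 V + 15.2209 V = 15.2209 V.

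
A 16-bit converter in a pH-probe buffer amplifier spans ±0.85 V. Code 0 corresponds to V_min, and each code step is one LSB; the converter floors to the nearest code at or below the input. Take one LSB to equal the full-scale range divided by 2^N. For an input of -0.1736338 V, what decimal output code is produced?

26074

Span: 0.85 V − (-0.85 V) = 1.7 V. LSB = 1.7 V / 2^16 ≈ 25.94 µV.
code = ⌊(V_in − V_min)/LSB⌋ = ⌊(V_in − V_min) × 2^16 / range⌋
     = ⌊(-0.1736338 − (-0.85)) × 65536 / 1.7⌋ = ⌊0.6763662 × 65536/1.7⌋
     = ⌊26074.315⌋ = 26074.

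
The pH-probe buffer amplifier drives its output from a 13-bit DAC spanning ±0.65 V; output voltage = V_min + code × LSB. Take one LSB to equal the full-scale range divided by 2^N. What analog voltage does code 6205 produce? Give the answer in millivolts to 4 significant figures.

Span: 0.65 V − (-0.65 V) = 1.3 V. LSB = 1.3 V / 2^13.
V_out = V_min + code × LSB = -0.65 V + 6205 × 1.3 V / 8192
      = -0.65 + 0.984680 = 0.334680 V.

334.7 mV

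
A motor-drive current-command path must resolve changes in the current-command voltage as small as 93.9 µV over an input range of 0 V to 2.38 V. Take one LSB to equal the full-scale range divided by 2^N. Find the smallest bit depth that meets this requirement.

15 bits

Span = 2.38 V.
2.38 V / 93.9 µV = 25350. Since 2^14 = 16384 and 2^15 = 32768, N = 15.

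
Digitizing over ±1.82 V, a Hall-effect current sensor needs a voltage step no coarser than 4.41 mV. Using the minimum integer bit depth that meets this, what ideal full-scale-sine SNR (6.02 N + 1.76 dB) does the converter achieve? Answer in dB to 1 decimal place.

62.0 dB

Span: 1.82 V − (-1.82 V) = 3.64 V.
Need 2^N ≥ 3.64 V / 4.41 mV = 825.4 → N_min = 10.
SNR = 6.02 × 10 + 1.76 = 61.96 dB.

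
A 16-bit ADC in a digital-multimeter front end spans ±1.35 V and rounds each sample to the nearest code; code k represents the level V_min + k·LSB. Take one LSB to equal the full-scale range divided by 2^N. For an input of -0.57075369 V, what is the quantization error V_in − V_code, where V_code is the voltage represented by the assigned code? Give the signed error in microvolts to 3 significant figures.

+13.5 µV

Full-scale range = 1.35 V − (-1.35 V) = 2.7 V. LSB = 2.7 V / 2^16 ≈ 41.20 µV.
(-0.57075369 − (-1.35)) / LSB = 0.77924631 × 65536/2.7 = 18914.3282. Nearest integer: k = 18914.
V_code = V_min + k × range/2^16 = -1.35 + 18914 × 2.7/65536 = -0.57076721191 V.
Error = V_in − V_code = -0.57075369 − (-0.57076721191) = +13.5 µV.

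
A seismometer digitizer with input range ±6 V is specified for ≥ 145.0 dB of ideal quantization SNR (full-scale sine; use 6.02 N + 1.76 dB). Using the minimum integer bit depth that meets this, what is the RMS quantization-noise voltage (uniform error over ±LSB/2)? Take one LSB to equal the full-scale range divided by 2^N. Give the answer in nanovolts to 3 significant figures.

206 nV

Range = 6 − (-6) = 12 V.
6.02 N + 1.76 ≥ 145.0 gives N ≥ 23.794, so the minimum integer is 24.
LSB = 12 V / 2^24 = 0.71526 µV.
V_rms = LSB/√12 = 206 nV.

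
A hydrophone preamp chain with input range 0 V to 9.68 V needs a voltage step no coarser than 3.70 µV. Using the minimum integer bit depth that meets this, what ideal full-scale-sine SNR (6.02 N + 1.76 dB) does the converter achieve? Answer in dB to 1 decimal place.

134.2 dB

Range is 9.68 V.
Levels needed ≥ 9.68/3.70 µV = 2.616e6. 2^22 = 4194304 suffices, so N_min = 22.
SNR = 6.02 × 22 + 1.76 = 134.20 dB.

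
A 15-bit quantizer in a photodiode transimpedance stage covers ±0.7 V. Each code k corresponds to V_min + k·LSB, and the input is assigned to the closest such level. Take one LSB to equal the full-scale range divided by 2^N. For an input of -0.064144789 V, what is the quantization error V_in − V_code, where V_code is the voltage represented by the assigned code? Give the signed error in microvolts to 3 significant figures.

−15.2 µV

Range = 0.7 − (-0.7) = 1.4 V. LSB = 1.4 V / 2^15 ≈ 42.72 µV.
Position in LSBs: (-0.064144789 − (-0.7)) × 32768/1.4 = 14882.6454; rounding gives k = 14883.
Reconstructed level: -0.7 + 14883 × 1.4/32768 V = -0.064129638672 V.
Error = V_in − V_code = -0.064144789 − (-0.064129638672) = −15.2 µV.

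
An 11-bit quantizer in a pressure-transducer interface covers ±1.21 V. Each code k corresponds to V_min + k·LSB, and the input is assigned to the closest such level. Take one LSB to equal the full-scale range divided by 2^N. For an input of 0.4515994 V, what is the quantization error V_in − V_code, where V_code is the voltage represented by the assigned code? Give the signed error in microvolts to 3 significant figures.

Full-scale range = 1.21 V − (-1.21 V) = 2.42 V. LSB = 2.42 V / 2^11 ≈ 1.182 mV.
Position in LSBs: (0.4515994 − (-1.21)) × 2048/2.42 = 1406.1800; rounding gives k = 1406.
V_code = -1.21 + (1406/2048) × 2.42 = 0.4513867188 V.
V_in − V_code = 0.4515994 − (0.4513867188) = +213 µV.

+213 µV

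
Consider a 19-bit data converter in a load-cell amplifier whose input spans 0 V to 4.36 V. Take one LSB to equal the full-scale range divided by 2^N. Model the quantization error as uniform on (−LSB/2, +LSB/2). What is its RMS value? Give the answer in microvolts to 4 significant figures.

Full-scale range = 4.36 V.
LSB = 4.36 V / 2^19 = 8.31604 µV.
RMS of a uniform error over width LSB is LSB/√12 = 2.401 µV.

2.401 µV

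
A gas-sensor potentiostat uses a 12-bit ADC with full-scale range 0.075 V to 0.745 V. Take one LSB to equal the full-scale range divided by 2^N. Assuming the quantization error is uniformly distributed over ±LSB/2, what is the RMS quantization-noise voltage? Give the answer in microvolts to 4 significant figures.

The full-scale span is 0.745 − (0.075) = 0.67 V.
One LSB is 0.67 V / 4096 = 163.574 µV.
For a uniform distribution on [−LSB/2, +LSB/2], V_rms = LSB/√12 = 163.574 µV/3.4641 = 47.22 µV.

47.22 µV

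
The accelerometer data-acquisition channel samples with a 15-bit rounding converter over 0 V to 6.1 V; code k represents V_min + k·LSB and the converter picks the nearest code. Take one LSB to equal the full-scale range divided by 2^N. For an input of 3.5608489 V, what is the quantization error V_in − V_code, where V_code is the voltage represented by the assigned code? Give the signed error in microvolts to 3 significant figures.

Full-scale range = 6.1 V. LSB = 6.1 V / 2^15 ≈ 186.2 µV.
(3.5608489 − (0)) / LSB = 3.5608489 × 32768/6.1 = 19128.1798. Nearest integer: k = 19128.
V_code = V_min + k × range/2^15 = 0 + 19128 × 6.1/32768 = 3.5608154297 V.
V_in − V_code = 3.5608489 − (3.5608154297) = +33.5 µV.

+33.5 µV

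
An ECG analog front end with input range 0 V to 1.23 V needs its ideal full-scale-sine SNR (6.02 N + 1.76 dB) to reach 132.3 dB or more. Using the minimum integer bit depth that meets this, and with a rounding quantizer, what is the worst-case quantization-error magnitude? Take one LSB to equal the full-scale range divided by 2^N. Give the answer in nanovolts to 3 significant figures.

Full-scale range = 1.23 V.
Solving 6.02 N ≥ 132.3 − 1.76: N ≥ 21.684. Round up → N = 22.
One LSB is 1.23 V / 4194304 = 293.25 nV.
Max error for round-to-nearest is LSB/2 = 147 nV.

147 nV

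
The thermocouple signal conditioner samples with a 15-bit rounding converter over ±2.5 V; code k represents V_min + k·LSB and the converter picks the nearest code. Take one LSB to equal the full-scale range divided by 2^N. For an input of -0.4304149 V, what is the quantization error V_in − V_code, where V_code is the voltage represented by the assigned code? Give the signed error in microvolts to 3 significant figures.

+35.5 µV

Span: 2.5 V − (-2.5 V) = 5 V. LSB = 5 V / 2^15 ≈ 152.6 µV.
(-0.4304149 − (-2.5)) / LSB = 2.0695851 × 32768/5 = 13563.2329. Nearest integer: k = 13563.
V_code = V_min + k × range/2^15 = -2.5 + 13563 × 5/32768 = -0.43045043945 V.
Error = V_in − V_code = -0.4304149 − (-0.43045043945) = +35.5 µV.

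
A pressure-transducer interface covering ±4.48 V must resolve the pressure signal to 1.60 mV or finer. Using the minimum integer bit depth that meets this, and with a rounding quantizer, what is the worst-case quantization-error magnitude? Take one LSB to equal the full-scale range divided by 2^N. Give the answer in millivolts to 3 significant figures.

Range = 4.48 − (-4.48) = 8.96 V.
Levels needed ≥ 8.96/1.60 mV = 5600. 2^13 = 8192 suffices, so N_min = 13.
One LSB is 8.96 V / 8192 = 1.0938 mV.
Half an LSB is 0.547 mV.

0.547 mV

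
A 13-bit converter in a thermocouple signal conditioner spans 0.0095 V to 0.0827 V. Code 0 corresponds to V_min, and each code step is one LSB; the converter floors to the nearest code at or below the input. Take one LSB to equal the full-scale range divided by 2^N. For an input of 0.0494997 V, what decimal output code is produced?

The full-scale span is 0.0827 − (0.0095) = 0.0732 V. LSB = 0.0732 V / 2^13 ≈ 8.936 µV.
V_in − V_min = 0.0494997 − (0.0095) = 0.0399997 V.
Divide by LSB: 0.0399997 × 8192/0.0732 = 4476.4692.
Truncating gives code 4476.

4476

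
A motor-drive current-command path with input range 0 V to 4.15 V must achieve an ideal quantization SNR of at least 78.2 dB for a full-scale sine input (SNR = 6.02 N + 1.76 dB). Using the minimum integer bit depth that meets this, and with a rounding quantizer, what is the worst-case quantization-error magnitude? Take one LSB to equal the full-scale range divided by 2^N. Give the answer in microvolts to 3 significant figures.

V_FS = 4.15 V.
6.02 N + 1.76 ≥ 78.2 gives N ≥ 12.698, so the minimum integer is 13.
One LSB is 4.15 V / 8192 = 0.50659 mV.
|e|_max = LSB/2 = 253 µV.

253 µV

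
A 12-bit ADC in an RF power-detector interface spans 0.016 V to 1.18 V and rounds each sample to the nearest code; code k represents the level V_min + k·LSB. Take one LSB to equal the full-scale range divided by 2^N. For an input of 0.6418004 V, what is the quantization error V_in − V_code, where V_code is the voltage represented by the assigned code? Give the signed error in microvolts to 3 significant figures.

Span: 1.18 V − (0.016 V) = 1.164 V. LSB = 1.164 V / 2^12 ≈ 284.2 µV.
Position in LSBs: (0.6418004 − (0.016)) × 4096/1.164 = 2202.1292; rounding gives k = 2202.
V_code = 0.016 + (2202/4096) × 1.164 = 0.6417636719 V.
e = 0.6418004 − (0.6417636719) = +36.7 µV.

+36.7 µV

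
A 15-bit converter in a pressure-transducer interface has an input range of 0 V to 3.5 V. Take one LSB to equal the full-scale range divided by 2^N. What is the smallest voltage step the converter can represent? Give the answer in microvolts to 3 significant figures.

Full-scale range = 3.5 V.
There are 2^15 = 32768 steps.
One LSB is 3.5 V / 32768 = 107 µV.

107 µV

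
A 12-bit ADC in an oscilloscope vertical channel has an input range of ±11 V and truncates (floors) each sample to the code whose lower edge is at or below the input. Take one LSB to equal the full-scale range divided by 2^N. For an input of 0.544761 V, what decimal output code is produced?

Range = 11 − (-11) = 22 V. LSB = 22 V / 2^12 ≈ 5.371 mV.
(V_in − V_min) × 2^12/range = (0.544761 − (-11)) × 4096/22 = 2149.425.
Floor → code = 2149.

2149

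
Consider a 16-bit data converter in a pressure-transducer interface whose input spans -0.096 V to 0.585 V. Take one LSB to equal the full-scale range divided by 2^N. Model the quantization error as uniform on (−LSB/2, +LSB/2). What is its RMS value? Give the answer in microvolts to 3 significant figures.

Range = 0.585 − (-0.096) = 0.681 V.
LSB = 0.681 V / 2^16 = 10.391 µV.
For a uniform distribution on [−LSB/2, +LSB/2], V_rms = LSB/√12 = 10.391 µV/3.4641 = 3.00 µV.

3.00 µV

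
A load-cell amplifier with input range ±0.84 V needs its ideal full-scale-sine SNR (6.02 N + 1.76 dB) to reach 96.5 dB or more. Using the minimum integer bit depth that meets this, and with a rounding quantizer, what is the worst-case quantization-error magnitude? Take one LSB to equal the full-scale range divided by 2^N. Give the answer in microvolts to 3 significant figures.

12.8 µV

The full-scale span is 0.84 − (-0.84) = 1.68 V.
Solving 6.02 N ≥ 96.5 − 1.76: N ≥ 15.738. Round up → N = 16.
One LSB is 1.68 V / 65536 = 25.635 µV.
|e|_max = LSB/2 = 12.8 µV.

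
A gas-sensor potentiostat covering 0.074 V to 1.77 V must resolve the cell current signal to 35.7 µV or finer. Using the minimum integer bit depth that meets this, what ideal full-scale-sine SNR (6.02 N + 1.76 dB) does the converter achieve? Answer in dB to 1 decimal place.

98.1 dB

Full-scale range = 1.77 V − (0.074 V) = 1.696 V.
1.696 V / 35.7 µV = 47510. Since 2^15 = 32768 and 2^16 = 65536, N = 16.
Ideal SNR at N = 16: 6.02·16 + 1.76 = 98.1 dB.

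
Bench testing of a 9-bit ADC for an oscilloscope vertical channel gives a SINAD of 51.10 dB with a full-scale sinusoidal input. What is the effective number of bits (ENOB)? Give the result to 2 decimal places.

ENOB = (SINAD − 1.76) / 6.02 = (51.10 − 1.76) / 6.02 = 49.34 / 6.02 = 8.1960.

8.20 bits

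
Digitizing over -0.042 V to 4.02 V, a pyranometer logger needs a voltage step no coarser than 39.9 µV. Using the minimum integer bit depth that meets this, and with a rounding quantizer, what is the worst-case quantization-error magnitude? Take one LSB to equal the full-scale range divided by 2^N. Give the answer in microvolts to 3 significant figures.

The full-scale span is 4.02 − (-0.042) = 4.062 V.
Need 2^N ≥ 4.062 V / 39.9 µV = 101800 → N_min = 17.
One LSB is 4.062 V / 131072 = 30.991 µV.
Max error for round-to-nearest is LSB/2 = 15.5 µV.

15.5 µV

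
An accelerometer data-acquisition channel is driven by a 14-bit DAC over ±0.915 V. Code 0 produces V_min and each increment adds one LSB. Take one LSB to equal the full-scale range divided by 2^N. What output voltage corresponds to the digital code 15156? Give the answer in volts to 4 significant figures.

Full-scale range = 0.915 V − (-0.915 V) = 1.83 V. LSB = 1.83 V / 2^14.
V_out = V_min + code × LSB = -0.915 V + 15156 × 1.83 V / 16384
      = -0.915 + 1.69284 = 0.777839 V.

0.7778 V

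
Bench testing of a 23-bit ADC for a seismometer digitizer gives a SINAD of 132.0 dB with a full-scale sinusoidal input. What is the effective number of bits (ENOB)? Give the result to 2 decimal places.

ENOB = (132.0 − 1.76)/6.02 = 21.6346 bits.

21.63 bits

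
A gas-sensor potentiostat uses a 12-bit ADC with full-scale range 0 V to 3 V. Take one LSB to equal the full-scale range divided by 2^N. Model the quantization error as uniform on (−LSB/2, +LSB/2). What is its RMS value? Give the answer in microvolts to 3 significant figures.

211 µV

V_FS = 3 V.
LSB = 3 V ÷ 2^12 = 3/4096 V = 0.73242 mV.
RMS of a uniform error over width LSB is LSB/√12 = 211 µV.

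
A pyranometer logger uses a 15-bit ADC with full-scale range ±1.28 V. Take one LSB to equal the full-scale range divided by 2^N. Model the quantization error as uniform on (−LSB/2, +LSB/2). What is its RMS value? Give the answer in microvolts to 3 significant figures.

22.6 µV

The full-scale span is 1.28 − (-1.28) = 2.56 V.
LSB = 2.56 V / 2^15 = 78.125 µV.
σ_q = LSB/√12 = 78.125 µV/3.4641 = 22.6 µV.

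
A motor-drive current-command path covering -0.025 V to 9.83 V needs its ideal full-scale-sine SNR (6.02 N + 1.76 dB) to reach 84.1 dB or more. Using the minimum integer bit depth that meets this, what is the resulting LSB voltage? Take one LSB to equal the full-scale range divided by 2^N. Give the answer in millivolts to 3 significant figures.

0.602 mV

Range = 9.83 − (-0.025) = 9.855 V.
Solving 6.02 N ≥ 84.1 − 1.76: N ≥ 13.678. Round up → N = 14.
LSB = 9.855 V ÷ 2^14 = 9.855/16384 V = 0.602 mV.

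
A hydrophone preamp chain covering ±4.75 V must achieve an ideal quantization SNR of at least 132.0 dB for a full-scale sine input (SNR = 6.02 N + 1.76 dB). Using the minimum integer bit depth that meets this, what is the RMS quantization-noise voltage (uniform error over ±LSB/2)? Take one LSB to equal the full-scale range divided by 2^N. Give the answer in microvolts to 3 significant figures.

0.654 µV

Full-scale range = 4.75 V − (-4.75 V) = 9.5 V.
Required N = ⌈(132.0 − 1.76)/6.02⌉ = ⌈21.635⌉ = 22.
One LSB is 9.5 V / 4194304 = 2.2650 µV.
RMS noise = LSB/√12 = 0.654 µV.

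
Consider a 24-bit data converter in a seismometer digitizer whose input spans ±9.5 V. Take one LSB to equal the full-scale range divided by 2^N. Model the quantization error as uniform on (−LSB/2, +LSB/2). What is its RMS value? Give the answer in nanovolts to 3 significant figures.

Range = 9.5 − (-9.5) = 19 V.
LSB = 19 V / 2^24 = 1.1325 µV.
σ_q = LSB/√12 = 1.1325 µV/3.4641 = 327 nV.

327 nV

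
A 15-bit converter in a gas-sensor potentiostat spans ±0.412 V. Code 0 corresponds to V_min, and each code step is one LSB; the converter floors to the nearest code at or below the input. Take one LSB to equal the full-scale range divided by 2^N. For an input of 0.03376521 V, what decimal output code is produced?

The full-scale span is 0.412 − (-0.412) = 0.824 V. LSB = 0.824 V / 2^15 ≈ 25.15 µV.
code = ⌊(V_in − V_min)/LSB⌋ = ⌊(V_in − V_min) × 2^15 / range⌋
     = ⌊(0.03376521 − (-0.412)) × 32768 / 0.824⌋ = ⌊0.44576521 × 32768/0.824⌋
     = ⌊17726.741⌋ = 17726.

17726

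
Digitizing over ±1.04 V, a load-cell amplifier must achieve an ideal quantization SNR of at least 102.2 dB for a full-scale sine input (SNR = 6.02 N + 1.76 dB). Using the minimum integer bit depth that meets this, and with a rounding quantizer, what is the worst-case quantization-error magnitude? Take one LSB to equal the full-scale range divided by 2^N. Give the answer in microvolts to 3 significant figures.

Range = 1.04 − (-1.04) = 2.08 V.
Required N = ⌈(102.2 − 1.76)/6.02⌉ = ⌈16.684⌉ = 17.
LSB = 2.08 V ÷ 2^17 = 2.08/131072 V = 15.869 µV.
|e|_max = LSB/2 = 7.93 µV.

7.93 µV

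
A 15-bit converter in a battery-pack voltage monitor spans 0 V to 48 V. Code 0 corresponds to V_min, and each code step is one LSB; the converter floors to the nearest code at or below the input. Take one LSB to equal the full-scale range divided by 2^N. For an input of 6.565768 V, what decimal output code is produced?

4482

Span = 48 V. LSB = 48 V / 2^15 ≈ 1.465 mV.
code = ⌊(V_in − V_min)/LSB⌋ = ⌊(V_in − V_min) × 2^15 / range⌋
     = ⌊(6.565768 − (0)) × 32768 / 48⌋ = ⌊6.565768 × 32768/48⌋
     = ⌊4482.231⌋ = 4482.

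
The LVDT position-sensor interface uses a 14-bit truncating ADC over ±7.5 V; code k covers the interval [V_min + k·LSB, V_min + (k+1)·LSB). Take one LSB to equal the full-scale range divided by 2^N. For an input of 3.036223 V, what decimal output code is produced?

11508

Span: 7.5 V − (-7.5 V) = 15 V. LSB = 15 V / 2^14 ≈ 0.9155 mV.
V_in − V_min = 3.036223 − (-7.5) = 10.536223 V.
Divide by LSB: 10.536223 × 16384/15 = 11508.3652.
Truncating gives code 11508.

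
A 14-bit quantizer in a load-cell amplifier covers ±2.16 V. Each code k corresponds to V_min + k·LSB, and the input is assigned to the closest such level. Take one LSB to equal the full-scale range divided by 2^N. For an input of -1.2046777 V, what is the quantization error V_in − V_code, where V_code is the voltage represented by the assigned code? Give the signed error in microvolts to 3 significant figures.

The full-scale span is 2.16 − (-2.16) = 4.32 V. LSB = 4.32 V / 2^14 ≈ 263.7 µV.
Position in LSBs: (-1.2046777 − (-2.16)) × 16384/4.32 = 3623.1483; rounding gives k = 3623.
Reconstructed level: -2.16 + 3623 × 4.32/16384 V = -1.2047167969 V.
e = -1.2046777 − (-1.2047167969) = +39.1 µV.

+39.1 µV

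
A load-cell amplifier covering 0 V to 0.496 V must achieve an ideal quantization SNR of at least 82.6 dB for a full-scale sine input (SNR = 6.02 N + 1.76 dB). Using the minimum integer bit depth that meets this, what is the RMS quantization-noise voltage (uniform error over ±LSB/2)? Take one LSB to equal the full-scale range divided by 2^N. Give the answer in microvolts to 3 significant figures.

Span = 0.496 V.
Required N = ⌈(82.6 − 1.76)/6.02⌉ = ⌈13.429⌉ = 14.
LSB = 0.496 V / 2^14 = 30.273 µV.
RMS noise = LSB/√12 = 8.74 µV.

8.74 µV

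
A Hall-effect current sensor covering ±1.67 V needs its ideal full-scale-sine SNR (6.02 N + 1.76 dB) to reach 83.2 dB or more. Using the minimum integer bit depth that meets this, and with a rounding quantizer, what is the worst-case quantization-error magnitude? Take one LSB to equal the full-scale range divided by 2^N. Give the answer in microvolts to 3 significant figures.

102 µV

Full-scale range = 1.67 V − (-1.67 V) = 3.34 V.
Solving 6.02 N ≥ 83.2 − 1.76: N ≥ 13.528. Round up → N = 14.
One LSB is 3.34 V / 16384 = 203.86 µV.
Max error for round-to-nearest is LSB/2 = 102 µV.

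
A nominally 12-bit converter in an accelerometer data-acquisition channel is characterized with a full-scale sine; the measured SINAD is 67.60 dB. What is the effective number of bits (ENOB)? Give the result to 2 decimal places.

ENOB = (67.60 − 1.76)/6.02 = 10.9369 bits.

10.94 bits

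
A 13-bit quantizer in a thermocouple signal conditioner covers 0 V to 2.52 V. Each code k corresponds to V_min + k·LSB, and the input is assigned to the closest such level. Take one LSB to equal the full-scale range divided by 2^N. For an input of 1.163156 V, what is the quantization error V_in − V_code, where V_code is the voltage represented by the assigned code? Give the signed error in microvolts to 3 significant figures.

Span = 2.52 V. LSB = 2.52 V / 2^13 ≈ 307.6 µV.
Position in LSBs: (1.163156 − (0)) × 8192/2.52 = 3781.1801; rounding gives k = 3781.
V_code = 0 + (3781/8192) × 2.52 = 1.163100586 V.
e = 1.163156 − (1.163100586) = +55.4 µV.

+55.4 µV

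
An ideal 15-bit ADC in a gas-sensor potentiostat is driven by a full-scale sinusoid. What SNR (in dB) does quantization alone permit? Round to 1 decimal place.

SNR = 6.02·15 + 1.76 = 92.06 dB.

92.1 dB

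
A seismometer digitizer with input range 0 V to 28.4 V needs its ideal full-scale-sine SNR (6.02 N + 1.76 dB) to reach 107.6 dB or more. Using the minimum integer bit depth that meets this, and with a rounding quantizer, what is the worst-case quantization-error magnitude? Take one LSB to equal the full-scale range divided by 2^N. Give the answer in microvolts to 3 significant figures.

54.2 µV

Span = 28.4 V.
N ≥ (107.6 − 1.76)/6.02 = 17.581 → N_min = 18.
LSB = 28.4 V ÷ 2^18 = 28.4/262144 V = 108.34 µV.
|e|_max = LSB/2 = 54.2 µV.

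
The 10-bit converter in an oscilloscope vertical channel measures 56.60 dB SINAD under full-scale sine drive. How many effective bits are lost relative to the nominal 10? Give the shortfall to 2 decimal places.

N_eff = (56.60 − 1.76)/6.02 = 9.1096 bits.
Lost resolution: 10 − 9.1096 = 0.8904 bits.

0.89 bits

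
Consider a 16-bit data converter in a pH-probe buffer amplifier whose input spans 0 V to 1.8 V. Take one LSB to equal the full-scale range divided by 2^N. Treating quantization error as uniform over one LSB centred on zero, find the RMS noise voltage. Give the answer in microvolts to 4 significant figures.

7.929 µV

Range is 1.8 V.
LSB = 1.8 V / 2^16 = 27.4658 µV.
σ_q = LSB/√12 = 27.4658 µV/3.4641 = 7.929 µV.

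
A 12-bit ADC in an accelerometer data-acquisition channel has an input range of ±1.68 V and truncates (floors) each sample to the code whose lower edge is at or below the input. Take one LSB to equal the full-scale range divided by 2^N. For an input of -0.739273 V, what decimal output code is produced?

Full-scale range = 1.68 V − (-1.68 V) = 3.36 V. LSB = 3.36 V / 2^12 ≈ 0.8203 mV.
(V_in − V_min) × 2^12/range = (-0.739273 − (-1.68)) × 4096/3.36 = 1146.791.
Floor → code = 1146.

1146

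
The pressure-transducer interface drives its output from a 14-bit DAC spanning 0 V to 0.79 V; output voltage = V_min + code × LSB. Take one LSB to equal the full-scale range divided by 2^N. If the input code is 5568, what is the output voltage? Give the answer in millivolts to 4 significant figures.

268.5 mV

Range is 0.79 V. LSB = 0.79 V / 2^14.
V_out = V_min + code × LSB = 0 V + 5568 × 0.79 V / 16384
      = 0 V + 0.268477 V = 0.268477 V.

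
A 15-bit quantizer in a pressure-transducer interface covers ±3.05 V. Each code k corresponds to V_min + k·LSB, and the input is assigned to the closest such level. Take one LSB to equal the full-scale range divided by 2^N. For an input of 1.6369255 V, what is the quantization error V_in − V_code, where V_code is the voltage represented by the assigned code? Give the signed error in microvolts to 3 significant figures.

Range = 3.05 − (-3.05) = 6.1 V. LSB = 6.1 V / 2^15 ≈ 186.2 µV.
Position in LSBs: (1.6369255 − (-3.05)) × 32768/6.1 = 25177.2418; rounding gives k = 25177.
V_code = V_min + k × range/2^15 = -3.05 + 25177 × 6.1/32768 = 1.6368804932 V.
Error = V_in − V_code = 1.6369255 − (1.6368804932) = +45.0 µV.

+45.0 µV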